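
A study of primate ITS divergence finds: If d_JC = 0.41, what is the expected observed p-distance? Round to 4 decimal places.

0.3158

p = (3/4)(1 − e^(−4d/3)) = 0.75 × (1 − e^(-0.546667)) = 0.75 × (1 − 0.578876) = 0.315843.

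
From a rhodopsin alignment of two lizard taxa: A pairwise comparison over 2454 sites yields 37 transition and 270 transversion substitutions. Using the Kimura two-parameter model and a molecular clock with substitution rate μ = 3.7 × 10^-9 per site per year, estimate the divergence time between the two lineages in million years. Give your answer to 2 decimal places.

P = 37/2454 ≈ 0.015077 and Q = 270/2454 ≈ 0.110024.
Under the Kimura two-parameter model, d = −½ ln(1 − 2P − Q) − ¼ ln(1 − 2Q).
1 − 2P − Q = 0.859822, giving −½ ln(0.859822) = 0.075515.
1 − 2Q = 0.779952, giving −¼ ln(0.779952) = 0.062131.
d = 0.075515 + 0.062131 = 0.137646.
Under a molecular clock d = 2μt, so t = d/(2μ) = 0.137646 / (2 × 3.7 × 10^-9) = 18.60 million years.

18.60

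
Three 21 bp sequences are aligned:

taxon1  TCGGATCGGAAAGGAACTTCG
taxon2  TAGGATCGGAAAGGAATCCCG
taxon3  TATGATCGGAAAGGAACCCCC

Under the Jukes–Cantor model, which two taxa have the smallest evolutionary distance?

taxon1–taxon2: 4/21 differ, p = 0.190, d = 0.220.
taxon1–taxon3: 5/21 differ, p = 0.238, d = 0.286.
taxon2–taxon3: 3/21 differ, p = 0.143, d = 0.158.
The smallest distance is between taxon2 and taxon3.

taxon2 and taxon3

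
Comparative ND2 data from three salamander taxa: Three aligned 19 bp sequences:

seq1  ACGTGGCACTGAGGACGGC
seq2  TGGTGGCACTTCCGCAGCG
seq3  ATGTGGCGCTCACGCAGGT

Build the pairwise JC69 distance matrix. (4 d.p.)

seq1–seq2: 9/19 sites differ → p ≈ 0.473684, d = −0.75 ln(1 − 0.631579) = 0.748897 ≈ 0.7489.
seq1–seq3: 7/19 sites differ → p ≈ 0.368421, d = −0.75 ln(1 − 0.491228) = 0.506816 ≈ 0.5068.
seq2–seq3: 7/19 sites differ → p ≈ 0.368421, d = −0.75 ln(1 − 0.491228) = 0.506816 ≈ 0.5068.

d(seq1,seq2) = 0.7489, d(seq1,seq3) = 0.5068, d(seq2,seq3) = 0.5068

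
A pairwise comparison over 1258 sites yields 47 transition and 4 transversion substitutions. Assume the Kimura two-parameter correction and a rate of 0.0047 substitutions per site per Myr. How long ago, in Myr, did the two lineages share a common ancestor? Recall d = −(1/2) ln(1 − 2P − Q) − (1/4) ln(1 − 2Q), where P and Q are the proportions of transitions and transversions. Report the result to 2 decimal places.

P = 47/1258 ≈ 0.037361 and Q = 4/1258 ≈ 0.00318.
Under the Kimura two-parameter model, d = −½ ln(1 − 2P − Q) − ¼ ln(1 − 2Q).
1 − 2P − Q = 0.922098, giving −½ ln(0.922098) = 0.040552.
1 − 2Q = 0.99364, giving −¼ ln(0.99364) = 0.001595.
d = 0.040552 + 0.001595 = 0.042147.
Under a molecular clock d = 2μt, so t = d/(2μ) = 0.042147 / (2 × 0.0047) = 4.48 Myr.

4.48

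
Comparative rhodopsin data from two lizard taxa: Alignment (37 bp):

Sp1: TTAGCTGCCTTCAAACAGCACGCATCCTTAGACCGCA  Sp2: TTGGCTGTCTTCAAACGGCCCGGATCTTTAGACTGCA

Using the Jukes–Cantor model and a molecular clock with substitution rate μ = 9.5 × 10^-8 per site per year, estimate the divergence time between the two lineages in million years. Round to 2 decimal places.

The sequences differ at 7 of 37 sites (3, 8, 17, 20, 23, 27, 34), so p = 7/37 ≈ 0.189189.
d = −(3/4) ln(1 − 4p/3) = −0.75 ln(1 − 0.252252) = −0.75 ln(0.747748)
  = −0.75 × (-0.290689) = 0.218017 substitutions/site.
Under a molecular clock d = 2μt, so t = d/(2μ) = 0.218017 / (2 × 9.5 × 10^-8) = 1.15 million years.

1.15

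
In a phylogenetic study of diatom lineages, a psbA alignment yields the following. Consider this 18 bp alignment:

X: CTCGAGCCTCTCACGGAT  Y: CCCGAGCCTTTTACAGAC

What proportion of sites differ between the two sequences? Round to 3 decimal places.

The sequences differ at 5 of 18 positions (sites 2, 10, 12, 15, 18).
p = 5/18 = 0.277777… ≈ 0.278 (to 3 d.p.).

0.278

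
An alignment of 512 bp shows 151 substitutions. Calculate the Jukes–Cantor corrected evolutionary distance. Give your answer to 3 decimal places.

0.375

p = 151/512 ≈ 0.294922.
d = −(3/4) ln(1 − 4p/3) = −0.75 ln(1 − 0.393229) = −0.75 ln(0.606771)
  = −0.75 × (-0.499604) = 0.374703 substitutions/site.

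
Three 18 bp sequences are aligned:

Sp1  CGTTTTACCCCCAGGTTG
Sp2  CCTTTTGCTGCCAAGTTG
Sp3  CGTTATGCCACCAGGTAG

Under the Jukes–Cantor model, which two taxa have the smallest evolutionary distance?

Sp1 and Sp3

Sp1–Sp2: 5/18 differ, p = 0.278, d = 0.347.
Sp1–Sp3: 4/18 differ, p = 0.222, d = 0.264.
Sp2–Sp3: 6/18 differ, p = 0.333, d = 0.441.
The smallest distance is between Sp1 and Sp3.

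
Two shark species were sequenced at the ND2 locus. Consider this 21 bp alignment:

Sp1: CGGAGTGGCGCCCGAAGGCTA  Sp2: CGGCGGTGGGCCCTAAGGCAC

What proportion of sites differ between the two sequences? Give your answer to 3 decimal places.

0.333

The sequences differ at 7 of 21 positions (sites 4, 6, 7, 9, 14, 20, 21).
p = 7/21 = 0.333333… ≈ 0.333 (to 3 d.p.).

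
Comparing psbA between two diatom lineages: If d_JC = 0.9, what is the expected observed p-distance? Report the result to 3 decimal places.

p = (3/4)(1 − e^(−4d/3)) = 0.75 × (1 − e^(-1.2)) = 0.75 × (1 − 0.301194) = 0.524105.

0.524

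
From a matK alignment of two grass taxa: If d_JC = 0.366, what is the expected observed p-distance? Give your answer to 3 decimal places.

p = (3/4)(1 − e^(−4d/3)) = 0.75 × (1 − e^(-0.488)) = 0.75 × (1 − 0.613853) = 0.289610.

0.290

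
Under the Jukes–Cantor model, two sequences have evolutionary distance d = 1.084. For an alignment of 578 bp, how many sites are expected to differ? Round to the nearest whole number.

Invert JC69: p = (3/4)(1 − e^(−4d/3)) = 0.75 × (1 − e^(-1.445333)) = 0.75 × (1 − 0.235668) = 0.573249.
Expected differing sites = pL ≈ 0.573249 × 578 = 331.337922 ≈ 331.

331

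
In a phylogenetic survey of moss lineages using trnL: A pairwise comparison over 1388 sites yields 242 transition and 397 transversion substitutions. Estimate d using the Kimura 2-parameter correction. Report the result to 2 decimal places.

0.72

P = 242/1388 ≈ 0.174352 and Q = 397/1388 ≈ 0.286023.
Under the Kimura two-parameter model, d = −½ ln(1 − 2P − Q) − ¼ ln(1 − 2Q).
1 − 2P − Q = 0.365273, giving −½ ln(0.365273) = 0.503555.
1 − 2Q = 0.427954, giving −¼ ln(0.427954) = 0.212185.
d = 0.503555 + 0.212185 = 0.715740.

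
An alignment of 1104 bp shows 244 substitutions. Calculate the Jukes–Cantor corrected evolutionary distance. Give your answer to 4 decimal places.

p = 244/1104 ≈ 0.221014.
d = −(3/4) ln(1 − 4p/3) = −0.75 ln(1 − 0.294685) = −0.75 ln(0.705315)
  = −0.75 × (-0.349111) = 0.261833 substitutions/site.

0.2618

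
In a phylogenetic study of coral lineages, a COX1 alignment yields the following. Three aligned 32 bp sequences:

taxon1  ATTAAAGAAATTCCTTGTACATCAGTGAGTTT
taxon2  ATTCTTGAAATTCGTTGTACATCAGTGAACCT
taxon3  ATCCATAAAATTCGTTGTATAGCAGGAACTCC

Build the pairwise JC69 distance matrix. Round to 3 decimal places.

taxon1–taxon2: 7/32 sites differ → p = 0.21875, d = −0.75 ln(1 − 0.291667) = 0.258631 ≈ 0.259.
taxon1–taxon3: 12/32 sites differ → p = 0.375, d = −0.75 ln(1 − 0.5) = 0.519860 ≈ 0.520.
taxon2–taxon3: 10/32 sites differ → p = 0.3125, d = −0.75 ln(1 − 0.416667) = 0.404248 ≈ 0.404.

d(taxon1,taxon2) = 0.259, d(taxon1,taxon3) = 0.520, d(taxon2,taxon3) = 0.404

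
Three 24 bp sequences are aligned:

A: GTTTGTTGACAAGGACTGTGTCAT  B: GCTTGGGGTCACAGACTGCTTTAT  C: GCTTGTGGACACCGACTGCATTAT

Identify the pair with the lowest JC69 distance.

B and C

A–B: 9/24 differ, p = 0.375, d = 0.520.
A–C: 7/24 differ, p = 0.292, d = 0.369.
B–C: 4/24 differ, p = 0.167, d = 0.188.
The smallest distance is between B and C.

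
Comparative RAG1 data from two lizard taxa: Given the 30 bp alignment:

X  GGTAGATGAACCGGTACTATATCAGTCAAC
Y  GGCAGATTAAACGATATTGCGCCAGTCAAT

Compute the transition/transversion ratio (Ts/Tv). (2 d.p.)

Transitions are A↔G and C↔T; transversions are all other mismatches.
Transitions: 8. Transversions: 2.
R = 8/2 = 4.00.

4.00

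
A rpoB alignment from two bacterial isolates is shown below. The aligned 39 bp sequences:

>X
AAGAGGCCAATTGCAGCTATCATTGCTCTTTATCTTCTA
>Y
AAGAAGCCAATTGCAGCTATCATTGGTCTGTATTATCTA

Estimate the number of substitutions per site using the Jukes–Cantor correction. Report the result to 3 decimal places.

0.141

The sequences differ at 5 of 39 sites (5, 26, 30, 34, 35), so p = 5/39 ≈ 0.128205.
d = −(3/4) ln(1 − 4p/3) = −0.75 ln(1 − 0.17094) = −0.75 ln(0.82906)
  = −0.75 × (-0.187463) = 0.140597 substitutions/site.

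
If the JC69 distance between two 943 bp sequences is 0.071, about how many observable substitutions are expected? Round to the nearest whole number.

64

Invert JC69: p = (3/4)(1 − e^(−4d/3)) = 0.75 × (1 − e^(-0.094667)) = 0.75 × (1 − 0.909676) = 0.067743.
Expected differing sites = pL ≈ 0.067743 × 943 = 63.881649 ≈ 64.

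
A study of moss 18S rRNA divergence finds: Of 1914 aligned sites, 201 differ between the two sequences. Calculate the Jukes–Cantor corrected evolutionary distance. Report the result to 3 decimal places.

p = 201/1914 ≈ 0.105016.
d = −(3/4) ln(1 − 4p/3) = −0.75 ln(1 − 0.140021) = −0.75 ln(0.859979)
  = −0.75 × (-0.150847) = 0.113135 substitutions/site.

0.113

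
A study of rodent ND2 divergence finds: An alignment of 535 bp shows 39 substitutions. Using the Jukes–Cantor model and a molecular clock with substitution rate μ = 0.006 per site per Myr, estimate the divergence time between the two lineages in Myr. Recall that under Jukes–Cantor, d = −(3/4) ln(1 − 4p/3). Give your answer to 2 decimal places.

p = 39/535 ≈ 0.072897.
d = −(3/4) ln(1 − 4p/3) = −0.75 ln(1 − 0.097196) = −0.75 ln(0.902804)
  = −0.75 × (-0.102250) = 0.076688 substitutions/site.
Under a molecular clock d = 2μt, so t = d/(2μ) = 0.076688 / (2 × 0.006) = 6.39 Myr.

6.39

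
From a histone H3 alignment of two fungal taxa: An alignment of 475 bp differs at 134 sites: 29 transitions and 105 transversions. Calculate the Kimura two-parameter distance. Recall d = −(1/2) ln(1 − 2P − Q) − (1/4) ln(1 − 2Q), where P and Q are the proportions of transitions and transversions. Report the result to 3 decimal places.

0.356

P = 29/475 ≈ 0.061053 and Q = 105/475 ≈ 0.221053.
Under the Kimura two-parameter model, d = −½ ln(1 − 2P − Q) − ¼ ln(1 − 2Q).
1 − 2P − Q = 0.656841, giving −½ ln(0.656841) = 0.210157.
1 − 2Q = 0.557894, giving −¼ ln(0.557894) = 0.145897.
d = 0.210157 + 0.145897 = 0.356054.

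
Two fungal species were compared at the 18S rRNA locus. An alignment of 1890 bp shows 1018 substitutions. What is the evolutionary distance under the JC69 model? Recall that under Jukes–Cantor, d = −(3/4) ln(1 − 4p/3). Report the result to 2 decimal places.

0.95

p = 1018/1890 ≈ 0.538624.
d = −(3/4) ln(1 − 4p/3) = −0.75 ln(1 − 0.718165) = −0.75 ln(0.281835)
  = −0.75 × (-1.266433) = 0.949825 substitutions/site.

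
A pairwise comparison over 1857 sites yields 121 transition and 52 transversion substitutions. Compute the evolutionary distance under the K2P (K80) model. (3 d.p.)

P = 121/1857 ≈ 0.065159 and Q = 52/1857 ≈ 0.028002.
Under the Kimura two-parameter model, d = −½ ln(1 − 2P − Q) − ¼ ln(1 − 2Q).
1 − 2P − Q = 0.84168, giving −½ ln(0.84168) = 0.086178.
1 − 2Q = 0.943996, giving −¼ ln(0.943996) = 0.014408.
d = 0.086178 + 0.014408 = 0.100586.

0.101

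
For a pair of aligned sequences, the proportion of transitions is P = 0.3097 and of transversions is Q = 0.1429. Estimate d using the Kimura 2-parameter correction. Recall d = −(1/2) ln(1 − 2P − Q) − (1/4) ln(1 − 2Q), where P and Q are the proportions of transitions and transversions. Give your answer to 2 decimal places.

0.80

Under the Kimura two-parameter model, d = −½ ln(1 − 2P − Q) − ¼ ln(1 − 2Q).
1 − 2P − Q = 0.2377, giving −½ ln(0.2377) = 0.718373.
1 − 2Q = 0.7142, giving −¼ ln(0.7142) = 0.084148.
d = 0.718373 + 0.084148 = 0.802521.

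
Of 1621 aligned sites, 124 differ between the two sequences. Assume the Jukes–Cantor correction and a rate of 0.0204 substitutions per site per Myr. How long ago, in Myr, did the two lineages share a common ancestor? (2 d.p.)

1.98

p = 124/1621 ≈ 0.076496.
d = −(3/4) ln(1 − 4p/3) = −0.75 ln(1 − 0.101995) = −0.75 ln(0.898005)
  = −0.75 × (-0.107580) = 0.080685 substitutions/site.
Under a molecular clock d = 2μt, so t = d/(2μ) = 0.080685 / (2 × 0.0204) = 1.98 Myr.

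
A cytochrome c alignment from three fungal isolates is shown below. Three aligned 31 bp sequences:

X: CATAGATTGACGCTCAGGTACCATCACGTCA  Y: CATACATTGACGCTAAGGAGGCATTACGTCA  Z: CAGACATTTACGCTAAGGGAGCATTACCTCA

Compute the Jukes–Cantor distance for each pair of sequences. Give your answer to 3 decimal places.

d(X,Y) = 0.224, d(X,Z) = 0.316, d(Y,Z) = 0.182

X–Y: 6/31 sites differ → p ≈ 0.193548, d = −0.75 ln(1 − 0.258064) = 0.223869 ≈ 0.224.
X–Z: 8/31 sites differ → p ≈ 0.258065, d = −0.75 ln(1 − 0.344087) = 0.316295 ≈ 0.316.
Y–Z: 5/31 sites differ → p ≈ 0.16129, d = −0.75 ln(1 − 0.215053) = 0.181604 ≈ 0.182.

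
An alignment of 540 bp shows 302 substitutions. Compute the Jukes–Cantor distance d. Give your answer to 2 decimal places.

1.03

p = 302/540 ≈ 0.559259.
d = −(3/4) ln(1 − 4p/3) = −0.75 ln(1 − 0.745679) = −0.75 ln(0.254321)
  = −0.75 × (-1.369158) = 1.026869 substitutions/site.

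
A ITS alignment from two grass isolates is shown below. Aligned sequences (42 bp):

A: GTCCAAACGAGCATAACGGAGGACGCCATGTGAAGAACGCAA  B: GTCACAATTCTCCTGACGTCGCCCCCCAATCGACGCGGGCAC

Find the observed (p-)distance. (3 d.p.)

0.500

The sequences differ at 21 of 42 positions.
p = 21/42 = 0.500.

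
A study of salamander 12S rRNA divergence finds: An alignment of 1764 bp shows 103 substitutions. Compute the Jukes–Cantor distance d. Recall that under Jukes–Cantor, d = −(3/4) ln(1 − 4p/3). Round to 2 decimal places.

0.06

p = 103/1764 ≈ 0.05839.
d = −(3/4) ln(1 − 4p/3) = −0.75 ln(1 − 0.077853) = −0.75 ln(0.922147)
  = −0.75 × (-0.081051) = 0.060788 substitutions/site.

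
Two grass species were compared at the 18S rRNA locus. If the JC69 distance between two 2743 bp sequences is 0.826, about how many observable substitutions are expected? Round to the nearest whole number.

1373

Invert JC69: p = (3/4)(1 − e^(−4d/3)) = 0.75 × (1 − e^(-1.101333)) = 0.75 × (1 − 0.332428) = 0.500679.
Expected differing sites = pL ≈ 0.500679 × 2743 = 1373.362497 ≈ 1373.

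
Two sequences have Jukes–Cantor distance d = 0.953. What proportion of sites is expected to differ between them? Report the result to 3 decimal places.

p = (3/4)(1 − e^(−4d/3)) = 0.75 × (1 − e^(-1.270667)) = 0.75 × (1 − 0.280644) = 0.539517.

0.540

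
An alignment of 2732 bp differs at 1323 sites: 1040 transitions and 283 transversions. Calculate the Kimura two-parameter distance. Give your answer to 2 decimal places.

P = 1040/2732 ≈ 0.380673 and Q = 283/2732 ≈ 0.103587.
Under the Kimura two-parameter model, d = −½ ln(1 − 2P − Q) − ¼ ln(1 − 2Q).
1 − 2P − Q = 0.135067, giving −½ ln(0.135067) = 1.000992.
1 − 2Q = 0.792826, giving −¼ ln(0.792826) = 0.058038.
d = 1.000992 + 0.058038 = 1.059030.

1.06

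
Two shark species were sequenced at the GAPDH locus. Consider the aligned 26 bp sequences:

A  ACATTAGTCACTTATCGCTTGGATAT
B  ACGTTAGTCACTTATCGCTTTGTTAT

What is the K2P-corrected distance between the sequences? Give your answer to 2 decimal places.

Of 26 sites, 1 differences are transitions and 2 are transversions, so P = 1/26 ≈ 0.038462 and Q = 2/26 ≈ 0.076923.
Under the Kimura two-parameter model, d = −½ ln(1 − 2P − Q) − ¼ ln(1 − 2Q).
1 − 2P − Q = 0.846153, giving −½ ln(0.846153) = 0.083528.
1 − 2Q = 0.846154, giving −¼ ln(0.846154) = 0.041763.
d = 0.083528 + 0.041763 = 0.125291.

0.13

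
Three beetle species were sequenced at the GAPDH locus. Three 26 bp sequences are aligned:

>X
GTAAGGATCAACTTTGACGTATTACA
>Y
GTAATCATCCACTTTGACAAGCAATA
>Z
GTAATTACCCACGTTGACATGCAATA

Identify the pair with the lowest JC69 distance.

X–Y: 9/26 differ, p = 0.346, d = 0.464.
X–Z: 10/26 differ, p = 0.385, d = 0.539.
Y–Z: 4/26 differ, p = 0.154, d = 0.172.
The smallest distance is between Y and Z.

Y and Z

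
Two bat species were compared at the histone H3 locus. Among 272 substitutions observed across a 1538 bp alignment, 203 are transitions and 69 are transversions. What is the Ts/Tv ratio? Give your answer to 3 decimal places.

R = 203/69 = 2.942028… ≈ 2.942 (to 3 d.p.).

2.942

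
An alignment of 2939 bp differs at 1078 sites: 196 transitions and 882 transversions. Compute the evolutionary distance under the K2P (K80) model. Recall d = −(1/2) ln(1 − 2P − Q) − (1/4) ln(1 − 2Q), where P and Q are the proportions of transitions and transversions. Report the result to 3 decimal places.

0.513

P = 196/2939 ≈ 0.066689 and Q = 882/2939 ≈ 0.300102.
Under the Kimura two-parameter model, d = −½ ln(1 − 2P − Q) − ¼ ln(1 − 2Q).
1 − 2P − Q = 0.56652, giving −½ ln(0.56652) = 0.284121.
1 − 2Q = 0.399796, giving −¼ ln(0.399796) = 0.229200.
d = 0.284121 + 0.229200 = 0.513321.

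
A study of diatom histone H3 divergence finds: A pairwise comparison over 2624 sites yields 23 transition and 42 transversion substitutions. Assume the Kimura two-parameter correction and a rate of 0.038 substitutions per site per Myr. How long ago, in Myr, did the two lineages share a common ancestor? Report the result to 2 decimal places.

P = 23/2624 ≈ 0.008765 and Q = 42/2624 ≈ 0.016006.
Under the Kimura two-parameter model, d = −½ ln(1 − 2P − Q) − ¼ ln(1 − 2Q).
1 − 2P − Q = 0.966464, giving −½ ln(0.966464) = 0.017056.
1 − 2Q = 0.967988, giving −¼ ln(0.967988) = 0.008134.
d = 0.017056 + 0.008134 = 0.025190.
Under a molecular clock d = 2μt, so t = d/(2μ) = 0.025190 / (2 × 0.038) = 0.33 Myr.

0.33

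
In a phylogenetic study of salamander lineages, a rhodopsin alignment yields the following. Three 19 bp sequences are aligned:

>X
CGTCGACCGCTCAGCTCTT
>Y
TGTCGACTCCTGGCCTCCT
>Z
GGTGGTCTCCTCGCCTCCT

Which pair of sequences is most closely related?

X–Y: 7/19 differ, p = 0.368, d = 0.507.
X–Z: 8/19 differ, p = 0.421, d = 0.618.
Y–Z: 4/19 differ, p = 0.211, d = 0.247.
The smallest distance is between Y and Z.

Y and Z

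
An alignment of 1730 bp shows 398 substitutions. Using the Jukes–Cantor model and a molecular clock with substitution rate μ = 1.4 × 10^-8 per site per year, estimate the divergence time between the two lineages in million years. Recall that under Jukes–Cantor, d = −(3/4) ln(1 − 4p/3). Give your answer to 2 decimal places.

p = 398/1730 ≈ 0.230058.
d = −(3/4) ln(1 − 4p/3) = −0.75 ln(1 − 0.306744) = −0.75 ln(0.693256)
  = −0.75 × (-0.366356) = 0.274767 substitutions/site.
Under a molecular clock d = 2μt, so t = d/(2μ) = 0.274767 / (2 × 1.4 × 10^-8) = 9.81 million years.

9.81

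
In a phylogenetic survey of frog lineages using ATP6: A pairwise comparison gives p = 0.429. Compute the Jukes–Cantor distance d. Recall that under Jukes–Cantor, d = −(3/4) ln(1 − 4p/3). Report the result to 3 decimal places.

d = −(3/4) ln(1 − 4p/3) = −0.75 ln(1 − 0.572) = −0.75 ln(0.428)
  = −0.75 × (-0.848632) = 0.636474 substitutions/site.

0.636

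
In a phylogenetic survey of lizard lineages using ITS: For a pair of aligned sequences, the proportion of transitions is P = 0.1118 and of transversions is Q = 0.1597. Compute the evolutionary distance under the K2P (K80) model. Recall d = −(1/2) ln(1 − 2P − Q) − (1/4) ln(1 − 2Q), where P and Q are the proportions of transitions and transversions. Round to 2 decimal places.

0.34

Under the Kimura two-parameter model, d = −½ ln(1 − 2P − Q) − ¼ ln(1 − 2Q).
1 − 2P − Q = 0.6167, giving −½ ln(0.6167) = 0.241686.
1 − 2Q = 0.6806, giving −¼ ln(0.6806) = 0.096195.
d = 0.241686 + 0.096195 = 0.337881.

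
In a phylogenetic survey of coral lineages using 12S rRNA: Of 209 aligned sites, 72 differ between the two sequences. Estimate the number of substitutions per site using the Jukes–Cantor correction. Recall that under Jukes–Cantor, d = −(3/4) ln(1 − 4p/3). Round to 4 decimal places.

0.4612

p = 72/209 ≈ 0.344498.
d = −(3/4) ln(1 − 4p/3) = −0.75 ln(1 − 0.459331) = −0.75 ln(0.540669)
  = −0.75 × (-0.614948) = 0.461211 substitutions/site.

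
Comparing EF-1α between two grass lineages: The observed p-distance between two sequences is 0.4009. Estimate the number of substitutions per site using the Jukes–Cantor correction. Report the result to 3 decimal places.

d = −(3/4) ln(1 − 4p/3) = −0.75 ln(1 − 0.534533) = −0.75 ln(0.465467)
  = −0.75 × (-0.764714) = 0.573536 substitutions/site.

0.574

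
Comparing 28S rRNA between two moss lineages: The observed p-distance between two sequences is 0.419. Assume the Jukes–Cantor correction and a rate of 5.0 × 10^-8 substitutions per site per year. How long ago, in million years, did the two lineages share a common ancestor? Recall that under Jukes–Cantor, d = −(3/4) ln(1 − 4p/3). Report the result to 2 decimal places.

d = −(3/4) ln(1 − 4p/3) = −0.75 ln(1 − 0.558667) = −0.75 ln(0.441333)
  = −0.75 × (-0.817956) = 0.613467 substitutions/site.
Under a molecular clock d = 2μt, so t = d/(2μ) = 0.613467 / (2 × 5.0 × 10^-8) = 6.13 million years.

6.13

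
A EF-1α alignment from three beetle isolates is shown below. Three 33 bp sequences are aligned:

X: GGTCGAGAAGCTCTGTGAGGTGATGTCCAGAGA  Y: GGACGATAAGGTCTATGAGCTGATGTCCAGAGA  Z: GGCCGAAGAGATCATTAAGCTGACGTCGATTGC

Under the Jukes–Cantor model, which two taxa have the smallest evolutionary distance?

X–Y: 5/33 differ, p = 0.152, d = 0.169.
X–Z: 13/33 differ, p = 0.394, d = 0.559.
Y–Z: 12/33 differ, p = 0.364, d = 0.497.
The smallest distance is between X and Y.

X and Y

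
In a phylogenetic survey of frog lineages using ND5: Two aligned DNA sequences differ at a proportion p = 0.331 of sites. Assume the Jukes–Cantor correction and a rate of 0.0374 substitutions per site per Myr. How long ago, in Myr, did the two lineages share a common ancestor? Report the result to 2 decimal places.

5.84

d = −(3/4) ln(1 − 4p/3) = −0.75 ln(1 − 0.441333) = −0.75 ln(0.558667)
  = −0.75 × (-0.582202) = 0.436652 substitutions/site.
Under a molecular clock d = 2μt, so t = d/(2μ) = 0.436652 / (2 × 0.0374) = 5.84 Myr.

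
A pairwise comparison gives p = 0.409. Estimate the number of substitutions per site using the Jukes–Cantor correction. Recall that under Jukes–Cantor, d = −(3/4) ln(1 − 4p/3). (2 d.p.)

d = −(3/4) ln(1 − 4p/3) = −0.75 ln(1 − 0.545333) = −0.75 ln(0.454667)
  = −0.75 × (-0.788190) = 0.591143 substitutions/site.

0.59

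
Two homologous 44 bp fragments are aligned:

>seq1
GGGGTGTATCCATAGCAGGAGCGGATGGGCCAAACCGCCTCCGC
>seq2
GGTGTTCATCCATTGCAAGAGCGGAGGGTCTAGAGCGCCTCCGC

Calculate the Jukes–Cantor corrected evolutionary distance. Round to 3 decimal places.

0.271

The sequences differ at 10 of 44 sites (3, 6, 7, 14, 18, 26, 29, 31, 33, 35), so p = 10/44 ≈ 0.227273.
d = −(3/4) ln(1 − 4p/3) = −0.75 ln(1 − 0.303031) = −0.75 ln(0.696969)
  = −0.75 × (-0.361014) = 0.270761 substitutions/site.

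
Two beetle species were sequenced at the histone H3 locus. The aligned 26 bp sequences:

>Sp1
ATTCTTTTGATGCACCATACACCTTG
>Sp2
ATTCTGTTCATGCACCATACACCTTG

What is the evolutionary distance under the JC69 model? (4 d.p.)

The sequences differ at 2 of 26 sites (6, 9), so p = 2/26 ≈ 0.076923.
d = −(3/4) ln(1 − 4p/3) = −0.75 ln(1 − 0.102564) = −0.75 ln(0.897436)
  = −0.75 × (-0.108213) = 0.081160 substitutions/site.

0.0812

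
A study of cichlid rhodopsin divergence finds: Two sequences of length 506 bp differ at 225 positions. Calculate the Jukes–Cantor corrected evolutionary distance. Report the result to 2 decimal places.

0.67

p = 225/506 ≈ 0.444664.
d = −(3/4) ln(1 − 4p/3) = −0.75 ln(1 − 0.592885) = −0.75 ln(0.407115)
  = −0.75 × (-0.898660) = 0.673995 substitutions/site.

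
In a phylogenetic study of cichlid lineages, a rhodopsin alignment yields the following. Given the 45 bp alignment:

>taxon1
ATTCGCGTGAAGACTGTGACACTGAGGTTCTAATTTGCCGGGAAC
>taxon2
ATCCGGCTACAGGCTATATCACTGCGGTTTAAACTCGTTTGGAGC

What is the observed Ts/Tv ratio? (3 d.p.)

1.571

Transitions are A↔G and C↔T; transversions are all other mismatches.
Transitions: 11. Transversions: 7.
R = 11/7 = 1.571428… ≈ 1.571 (to 3 d.p.).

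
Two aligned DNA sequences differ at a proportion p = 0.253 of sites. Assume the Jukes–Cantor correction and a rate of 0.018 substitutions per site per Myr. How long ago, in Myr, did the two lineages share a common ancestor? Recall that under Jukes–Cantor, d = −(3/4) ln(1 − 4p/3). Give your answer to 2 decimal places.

8.57

d = −(3/4) ln(1 − 4p/3) = −0.75 ln(1 − 0.337333) = −0.75 ln(0.662667)
  = −0.75 × (-0.411483) = 0.308612 substitutions/site.
Under a molecular clock d = 2μt, so t = d/(2μ) = 0.308612 / (2 × 0.018) = 8.57 Myr.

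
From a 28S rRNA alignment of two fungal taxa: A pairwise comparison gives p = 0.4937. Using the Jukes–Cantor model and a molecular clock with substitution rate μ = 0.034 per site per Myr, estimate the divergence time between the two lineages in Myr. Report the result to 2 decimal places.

11.84

d = −(3/4) ln(1 − 4p/3) = −0.75 ln(1 − 0.658267) = −0.75 ln(0.341733)
  = −0.75 × (-1.073726) = 0.805295 substitutions/site.
Under a molecular clock d = 2μt, so t = d/(2μ) = 0.805295 / (2 × 0.034) = 11.84 Myr.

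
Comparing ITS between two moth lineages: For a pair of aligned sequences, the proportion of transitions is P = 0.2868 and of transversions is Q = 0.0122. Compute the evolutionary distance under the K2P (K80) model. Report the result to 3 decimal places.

0.447

Under the Kimura two-parameter model, d = −½ ln(1 − 2P − Q) − ¼ ln(1 − 2Q).
1 − 2P − Q = 0.4142, giving −½ ln(0.4142) = 0.440703.
1 − 2Q = 0.9756, giving −¼ ln(0.9756) = 0.006176.
d = 0.440703 + 0.006176 = 0.446879.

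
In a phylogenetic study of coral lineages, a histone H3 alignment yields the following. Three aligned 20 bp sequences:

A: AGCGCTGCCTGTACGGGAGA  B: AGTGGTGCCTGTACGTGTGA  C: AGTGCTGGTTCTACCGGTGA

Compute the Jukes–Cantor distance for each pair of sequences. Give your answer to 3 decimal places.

d(A,B) = 0.233, d(A,C) = 0.383, d(B,C) = 0.383

A–B: 4/20 sites differ → p = 0.2, d = −0.75 ln(1 − 0.266667) = 0.232617 ≈ 0.233.
A–C: 6/20 sites differ → p = 0.3, d = −0.75 ln(1 − 0.4) = 0.383119 ≈ 0.383.
B–C: 6/20 sites differ → p = 0.3, d = −0.75 ln(1 − 0.4) = 0.383119 ≈ 0.383.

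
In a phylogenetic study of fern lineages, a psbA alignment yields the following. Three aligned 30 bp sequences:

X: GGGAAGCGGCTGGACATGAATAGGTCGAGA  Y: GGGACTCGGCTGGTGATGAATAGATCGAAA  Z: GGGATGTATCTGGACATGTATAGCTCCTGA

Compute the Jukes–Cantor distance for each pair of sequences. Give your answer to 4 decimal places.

d(X,Y) = 0.2326, d(X,Z) = 0.3295, d(Y,Z) = 0.5716

X–Y: 6/30 sites differ → p = 0.2, d = −0.75 ln(1 − 0.266667) = 0.232617 ≈ 0.2326.
X–Z: 8/30 sites differ → p ≈ 0.266667, d = −0.75 ln(1 − 0.355556) = 0.329526 ≈ 0.3295.
Y–Z: 12/30 sites differ → p = 0.4, d = −0.75 ln(1 − 0.533333) = 0.571605 ≈ 0.5716.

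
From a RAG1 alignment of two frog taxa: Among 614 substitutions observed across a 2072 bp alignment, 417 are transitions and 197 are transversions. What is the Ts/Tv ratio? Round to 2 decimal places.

2.12

R = 417/197 = 2.116751… ≈ 2.12 (to 2 d.p.).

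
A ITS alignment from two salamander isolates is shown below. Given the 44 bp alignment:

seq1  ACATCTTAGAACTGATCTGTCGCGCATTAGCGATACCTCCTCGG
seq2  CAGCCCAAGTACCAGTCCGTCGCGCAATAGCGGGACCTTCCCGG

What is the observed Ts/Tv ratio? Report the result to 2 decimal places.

Transitions are A↔G and C↔T; transversions are all other mismatches.
Transitions: 10. Transversions: 6.
R = 10/6 = 1.666666… ≈ 1.67 (to 2 d.p.).

1.67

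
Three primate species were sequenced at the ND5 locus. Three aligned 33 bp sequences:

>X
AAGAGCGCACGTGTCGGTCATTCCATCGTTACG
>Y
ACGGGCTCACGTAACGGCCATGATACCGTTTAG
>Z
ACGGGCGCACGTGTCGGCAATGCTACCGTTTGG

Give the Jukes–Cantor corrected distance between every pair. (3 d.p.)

X–Y: 12/33 sites differ → p ≈ 0.363636, d = −0.75 ln(1 − 0.484848) = 0.497470 ≈ 0.497.
X–Z: 9/33 sites differ → p ≈ 0.272727, d = −0.75 ln(1 − 0.363636) = 0.338988 ≈ 0.339.
Y–Z: 6/33 sites differ → p ≈ 0.181818, d = −0.75 ln(1 − 0.242424) = 0.208224 ≈ 0.208.

d(X,Y) = 0.497, d(X,Z) = 0.339, d(Y,Z) = 0.208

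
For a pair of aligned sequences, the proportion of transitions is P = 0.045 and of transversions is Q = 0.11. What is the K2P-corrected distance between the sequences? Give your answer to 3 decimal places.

Under the Kimura two-parameter model, d = −½ ln(1 − 2P − Q) − ¼ ln(1 − 2Q).
1 − 2P − Q = 0.8, giving −½ ln(0.8) = 0.111572.
1 − 2Q = 0.78, giving −¼ ln(0.78) = 0.062115.
d = 0.111572 + 0.062115 = 0.173687.

0.174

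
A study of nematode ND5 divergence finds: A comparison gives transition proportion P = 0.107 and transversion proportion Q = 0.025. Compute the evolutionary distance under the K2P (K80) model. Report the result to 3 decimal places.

Under the Kimura two-parameter model, d = −½ ln(1 − 2P − Q) − ¼ ln(1 − 2Q).
1 − 2P − Q = 0.761, giving −½ ln(0.761) = 0.136561.
1 − 2Q = 0.95, giving −¼ ln(0.95) = 0.012823.
d = 0.136561 + 0.012823 = 0.149384.

0.149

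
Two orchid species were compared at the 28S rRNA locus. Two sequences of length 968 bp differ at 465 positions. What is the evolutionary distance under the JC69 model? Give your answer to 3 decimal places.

0.767

p = 465/968 ≈ 0.480372.
d = −(3/4) ln(1 − 4p/3) = −0.75 ln(1 − 0.640496) = −0.75 ln(0.359504)
  = −0.75 × (-1.023030) = 0.767273 substitutions/site.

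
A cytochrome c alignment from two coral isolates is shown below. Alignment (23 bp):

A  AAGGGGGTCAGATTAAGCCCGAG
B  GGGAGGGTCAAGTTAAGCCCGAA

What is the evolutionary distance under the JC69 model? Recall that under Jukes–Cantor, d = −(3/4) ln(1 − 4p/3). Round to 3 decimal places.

0.321

The sequences differ at 6 of 23 sites (1, 2, 4, 11, 12, 23), so p = 6/23 ≈ 0.26087.
d = −(3/4) ln(1 − 4p/3) = −0.75 ln(1 − 0.347827) = −0.75 ln(0.652173)
  = −0.75 × (-0.427445) = 0.320584 substitutions/site.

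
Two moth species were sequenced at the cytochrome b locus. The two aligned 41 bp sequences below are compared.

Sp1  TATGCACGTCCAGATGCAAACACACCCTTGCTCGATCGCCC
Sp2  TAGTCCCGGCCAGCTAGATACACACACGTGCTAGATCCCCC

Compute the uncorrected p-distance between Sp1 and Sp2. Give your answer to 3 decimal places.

The sequences differ at 12 of 41 positions.
p = 12/41 = 0.292682… ≈ 0.293 (to 3 d.p.).

0.293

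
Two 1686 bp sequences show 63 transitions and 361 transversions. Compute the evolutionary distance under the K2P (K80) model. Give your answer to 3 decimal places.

P = 63/1686 ≈ 0.037367 and Q = 361/1686 ≈ 0.214116.
Under the Kimura two-parameter model, d = −½ ln(1 − 2P − Q) − ¼ ln(1 − 2Q).
1 − 2P − Q = 0.71115, giving −½ ln(0.71115) = 0.170436.
1 − 2Q = 0.571768, giving −¼ ln(0.571768) = 0.139755.
d = 0.170436 + 0.139755 = 0.310191.

0.310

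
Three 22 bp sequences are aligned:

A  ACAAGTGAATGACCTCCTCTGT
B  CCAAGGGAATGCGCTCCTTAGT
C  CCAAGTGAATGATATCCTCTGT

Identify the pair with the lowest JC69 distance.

A–B: 6/22 differ, p = 0.273, d = 0.339.
A–C: 3/22 differ, p = 0.136, d = 0.151.
B–C: 6/22 differ, p = 0.273, d = 0.339.
The smallest distance is between A and C.

A and C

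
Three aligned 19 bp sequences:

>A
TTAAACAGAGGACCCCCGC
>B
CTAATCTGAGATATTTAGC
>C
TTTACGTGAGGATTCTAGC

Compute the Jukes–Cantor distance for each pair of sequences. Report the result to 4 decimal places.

A–B: 10/19 sites differ → p ≈ 0.526316, d = −0.75 ln(1 − 0.701755) = 0.907380 ≈ 0.9074.
A–C: 8/19 sites differ → p ≈ 0.421053, d = −0.75 ln(1 − 0.561404) = 0.618132 ≈ 0.6181.
B–C: 8/19 sites differ → p ≈ 0.421053, d = −0.75 ln(1 − 0.561404) = 0.618132 ≈ 0.6181.

d(A,B) = 0.9074, d(A,C) = 0.6181, d(B,C) = 0.6181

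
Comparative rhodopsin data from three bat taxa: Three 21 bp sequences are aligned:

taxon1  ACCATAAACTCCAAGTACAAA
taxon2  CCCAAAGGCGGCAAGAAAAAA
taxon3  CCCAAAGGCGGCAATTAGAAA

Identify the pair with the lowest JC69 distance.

taxon2 and taxon3

taxon1–taxon2: 8/21 differ, p = 0.381, d = 0.532.
taxon1–taxon3: 8/21 differ, p = 0.381, d = 0.532.
taxon2–taxon3: 3/21 differ, p = 0.143, d = 0.158.
The smallest distance is between taxon2 and taxon3.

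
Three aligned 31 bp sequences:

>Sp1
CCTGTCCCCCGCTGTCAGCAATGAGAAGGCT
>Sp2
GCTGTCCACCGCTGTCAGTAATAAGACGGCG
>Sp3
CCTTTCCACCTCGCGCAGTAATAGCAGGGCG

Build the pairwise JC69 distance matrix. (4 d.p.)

Sp1–Sp2: 6/31 sites differ → p ≈ 0.193548, d = −0.75 ln(1 − 0.258064) = 0.223869 ≈ 0.2239.
Sp1–Sp3: 12/31 sites differ → p ≈ 0.387097, d = −0.75 ln(1 − 0.516129) = 0.544453 ≈ 0.5445.
Sp2–Sp3: 9/31 sites differ → p ≈ 0.290323, d = −0.75 ln(1 − 0.387097) = 0.367161 ≈ 0.3672.

d(Sp1,Sp2) = 0.2239, d(Sp1,Sp3) = 0.5445, d(Sp2,Sp3) = 0.3672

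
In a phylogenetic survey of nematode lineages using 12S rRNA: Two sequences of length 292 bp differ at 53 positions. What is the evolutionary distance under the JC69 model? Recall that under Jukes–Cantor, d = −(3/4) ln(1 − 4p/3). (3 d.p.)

p = 53/292 ≈ 0.181507.
d = −(3/4) ln(1 − 4p/3) = −0.75 ln(1 − 0.242009) = −0.75 ln(0.757991)
  = −0.75 × (-0.277084) = 0.207813 substitutions/site.

0.208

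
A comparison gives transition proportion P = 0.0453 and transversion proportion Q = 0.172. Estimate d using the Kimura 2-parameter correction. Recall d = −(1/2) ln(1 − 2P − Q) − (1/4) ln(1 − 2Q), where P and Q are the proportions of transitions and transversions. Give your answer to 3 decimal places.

0.258

Under the Kimura two-parameter model, d = −½ ln(1 − 2P − Q) − ¼ ln(1 − 2Q).
1 − 2P − Q = 0.7374, giving −½ ln(0.7374) = 0.152312.
1 − 2Q = 0.656, giving −¼ ln(0.656) = 0.105399.
d = 0.152312 + 0.105399 = 0.257711.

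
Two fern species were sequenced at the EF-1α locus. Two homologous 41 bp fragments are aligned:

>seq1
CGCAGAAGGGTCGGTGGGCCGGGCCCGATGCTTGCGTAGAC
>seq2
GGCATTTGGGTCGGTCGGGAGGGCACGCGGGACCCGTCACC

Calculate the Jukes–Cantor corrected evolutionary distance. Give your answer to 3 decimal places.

The sequences differ at 17 of 41 sites, so p = 17/41 ≈ 0.414634.
d = −(3/4) ln(1 − 4p/3) = −0.75 ln(1 − 0.552845) = −0.75 ln(0.447155)
  = −0.75 × (-0.804850) = 0.603638 substitutions/site.

0.604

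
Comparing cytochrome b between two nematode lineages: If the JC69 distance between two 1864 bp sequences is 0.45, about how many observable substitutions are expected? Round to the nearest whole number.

631

Invert JC69: p = (3/4)(1 − e^(−4d/3)) = 0.75 × (1 − e^(-0.6)) = 0.75 × (1 − 0.548812) = 0.338391.
Expected differing sites = pL ≈ 0.338391 × 1864 = 630.760824 ≈ 631.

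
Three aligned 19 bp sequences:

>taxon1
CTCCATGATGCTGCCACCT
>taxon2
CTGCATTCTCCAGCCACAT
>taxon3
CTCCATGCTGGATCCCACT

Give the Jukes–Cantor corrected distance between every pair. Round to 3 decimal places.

d(taxon1,taxon2) = 0.410, d(taxon1,taxon3) = 0.410, d(taxon2,taxon3) = 0.618

taxon1–taxon2: 6/19 sites differ → p ≈ 0.315789, d = −0.75 ln(1 − 0.421052) = 0.409907 ≈ 0.410.
taxon1–taxon3: 6/19 sites differ → p ≈ 0.315789, d = −0.75 ln(1 − 0.421052) = 0.409907 ≈ 0.410.
taxon2–taxon3: 8/19 sites differ → p ≈ 0.421053, d = −0.75 ln(1 − 0.561404) = 0.618132 ≈ 0.618.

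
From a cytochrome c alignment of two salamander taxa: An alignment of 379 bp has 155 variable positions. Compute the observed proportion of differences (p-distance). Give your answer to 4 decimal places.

0.4090

p = 155/379 = 0.408970… ≈ 0.4090 (to 4 d.p.).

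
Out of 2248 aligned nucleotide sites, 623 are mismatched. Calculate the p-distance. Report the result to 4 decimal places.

0.2771

p = 623/2248 = 0.277135… ≈ 0.2771 (to 4 d.p.).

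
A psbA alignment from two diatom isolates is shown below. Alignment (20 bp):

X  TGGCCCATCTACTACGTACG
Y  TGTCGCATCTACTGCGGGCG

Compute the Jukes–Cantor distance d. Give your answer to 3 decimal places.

0.304

The sequences differ at 5 of 20 sites (3, 5, 14, 17, 18), so p = 5/20 = 0.25.
d = −(3/4) ln(1 − 4p/3) = −0.75 ln(1 − 0.333333) = −0.75 ln(0.666667)
  = −0.75 × (-0.405465) = 0.304099 substitutions/site.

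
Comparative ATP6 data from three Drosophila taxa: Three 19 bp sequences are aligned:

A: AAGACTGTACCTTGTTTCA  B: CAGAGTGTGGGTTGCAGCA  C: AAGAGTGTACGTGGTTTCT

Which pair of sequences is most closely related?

A and C

A–B: 8/19 differ, p = 0.421, d = 0.618.
A–C: 4/19 differ, p = 0.211, d = 0.247.
B–C: 8/19 differ, p = 0.421, d = 0.618.
The smallest distance is between A and C.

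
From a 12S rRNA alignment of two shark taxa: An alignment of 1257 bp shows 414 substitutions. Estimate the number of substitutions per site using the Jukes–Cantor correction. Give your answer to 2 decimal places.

p = 414/1257 ≈ 0.329356.
d = −(3/4) ln(1 − 4p/3) = −0.75 ln(1 − 0.439141) = −0.75 ln(0.560859)
  = −0.75 × (-0.578286) = 0.433715 substitutions/site.

0.43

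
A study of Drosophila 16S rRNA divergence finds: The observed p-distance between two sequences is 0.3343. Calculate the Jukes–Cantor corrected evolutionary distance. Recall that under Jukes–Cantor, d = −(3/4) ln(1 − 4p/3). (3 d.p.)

0.443

d = −(3/4) ln(1 − 4p/3) = −0.75 ln(1 − 0.445733) = −0.75 ln(0.554267)
  = −0.75 × (-0.590109) = 0.442582 substitutions/site.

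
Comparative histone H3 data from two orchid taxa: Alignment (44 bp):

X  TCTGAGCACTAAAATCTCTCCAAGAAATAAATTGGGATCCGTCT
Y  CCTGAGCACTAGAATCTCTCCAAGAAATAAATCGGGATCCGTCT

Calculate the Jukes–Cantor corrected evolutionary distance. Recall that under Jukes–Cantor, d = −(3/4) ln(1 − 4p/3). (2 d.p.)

The sequences differ at 3 of 44 sites (1, 12, 33), so p = 3/44 ≈ 0.068182.
d = −(3/4) ln(1 − 4p/3) = −0.75 ln(1 − 0.090909) = −0.75 ln(0.909091)
  = −0.75 × (-0.095310) = 0.071483 substitutions/site.

0.07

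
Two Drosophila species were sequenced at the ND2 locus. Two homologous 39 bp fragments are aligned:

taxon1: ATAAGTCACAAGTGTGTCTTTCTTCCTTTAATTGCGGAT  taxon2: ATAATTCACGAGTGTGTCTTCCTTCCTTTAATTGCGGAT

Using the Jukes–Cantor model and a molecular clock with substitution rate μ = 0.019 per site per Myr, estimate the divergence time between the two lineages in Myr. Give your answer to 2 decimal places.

2.14

The sequences differ at 3 of 39 sites (5, 10, 21), so p = 3/39 ≈ 0.076923.
d = −(3/4) ln(1 − 4p/3) = −0.75 ln(1 − 0.102564) = −0.75 ln(0.897436)
  = −0.75 × (-0.108213) = 0.081160 substitutions/site.
Under a molecular clock d = 2μt, so t = d/(2μ) = 0.081160 / (2 × 0.019) = 2.14 Myr.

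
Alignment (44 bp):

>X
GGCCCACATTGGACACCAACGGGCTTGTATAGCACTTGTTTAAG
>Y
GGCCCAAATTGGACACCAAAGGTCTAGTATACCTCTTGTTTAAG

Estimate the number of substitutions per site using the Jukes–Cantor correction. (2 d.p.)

0.15

The sequences differ at 6 of 44 sites (7, 20, 23, 26, 32, 34), so p = 6/44 ≈ 0.136364.
d = −(3/4) ln(1 − 4p/3) = −0.75 ln(1 − 0.181819) = −0.75 ln(0.818181)
  = −0.75 × (-0.200672) = 0.150504 substitutions/site.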